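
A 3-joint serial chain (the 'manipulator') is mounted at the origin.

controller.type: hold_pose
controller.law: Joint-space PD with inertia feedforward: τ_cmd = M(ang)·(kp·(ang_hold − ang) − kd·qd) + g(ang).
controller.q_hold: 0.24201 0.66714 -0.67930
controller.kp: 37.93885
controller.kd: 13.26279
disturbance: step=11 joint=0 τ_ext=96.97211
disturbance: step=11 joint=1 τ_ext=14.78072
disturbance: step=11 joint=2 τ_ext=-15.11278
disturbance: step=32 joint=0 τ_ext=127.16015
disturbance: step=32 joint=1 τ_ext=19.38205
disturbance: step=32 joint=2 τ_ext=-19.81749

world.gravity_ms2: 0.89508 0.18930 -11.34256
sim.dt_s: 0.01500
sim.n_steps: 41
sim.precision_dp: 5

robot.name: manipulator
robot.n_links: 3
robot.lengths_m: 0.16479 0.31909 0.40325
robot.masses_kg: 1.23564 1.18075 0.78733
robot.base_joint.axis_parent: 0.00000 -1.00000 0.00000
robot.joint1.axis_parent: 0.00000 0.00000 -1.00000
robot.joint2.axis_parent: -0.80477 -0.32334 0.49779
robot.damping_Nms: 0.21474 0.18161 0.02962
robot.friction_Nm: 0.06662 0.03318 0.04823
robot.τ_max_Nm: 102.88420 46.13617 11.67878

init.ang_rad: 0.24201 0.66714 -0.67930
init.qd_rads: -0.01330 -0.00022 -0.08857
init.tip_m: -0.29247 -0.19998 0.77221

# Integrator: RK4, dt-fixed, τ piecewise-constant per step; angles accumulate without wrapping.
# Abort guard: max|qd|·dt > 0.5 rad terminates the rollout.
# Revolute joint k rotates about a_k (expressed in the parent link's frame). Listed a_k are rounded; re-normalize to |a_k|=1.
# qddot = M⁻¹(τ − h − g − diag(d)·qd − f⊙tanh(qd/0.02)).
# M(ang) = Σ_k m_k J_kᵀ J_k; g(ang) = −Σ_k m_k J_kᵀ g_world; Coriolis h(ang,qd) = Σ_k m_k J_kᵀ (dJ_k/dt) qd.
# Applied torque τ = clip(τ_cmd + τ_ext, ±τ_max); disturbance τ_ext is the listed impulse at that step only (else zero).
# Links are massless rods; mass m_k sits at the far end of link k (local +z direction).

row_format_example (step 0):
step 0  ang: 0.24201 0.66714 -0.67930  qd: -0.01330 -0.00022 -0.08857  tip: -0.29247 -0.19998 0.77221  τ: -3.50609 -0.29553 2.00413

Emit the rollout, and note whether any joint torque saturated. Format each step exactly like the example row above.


step 1  ang: 0.24186 0.66708 -0.68041  qd: -0.00766 -0.00452 -0.05967  tip: -0.29249 -0.20024 0.77200  τ: -3.51086 -0.29863 1.98197
step 2  ang: 0.24177 0.66701 -0.68113  qd: -0.00401 -0.00428 -0.03699  tip: -0.29250 -0.20042 0.77186  τ: -3.51252 -0.30168 1.96306
step 3  ang: 0.24173 0.66696 -0.68155  qd: -0.00157 -0.00323 -0.01987  tip: -0.29251 -0.20052 0.77178  τ: -3.51209 -0.30396 1.94781
step 4  ang: 0.24172 0.66692 -0.68176  qd: -0.00024 -0.00186 -0.00889  tip: -0.29252 -0.20057 0.77174  τ: -3.51056 -0.30542 1.93743
step 5  ang: 0.24172 0.66690 -0.68185  qd: 0.00027 -0.00072 -0.00313  tip: -0.29253 -0.20059 0.77172  τ: -3.50869 -0.30613 1.93163
step 6  ang: 0.24172 0.66689 -0.68188  qd: 0.00042 -0.00007 -0.00036  tip: -0.29254 -0.20060 0.77171  τ: -3.50693 -0.30636 1.92861
step 7  ang: 0.24173 0.66689 -0.68187  qd: 0.00041 0.00024 0.00095  tip: -0.29254 -0.20060 0.77171  τ: -3.50539 -0.30637 1.92699
step 8  ang: 0.24174 0.66690 -0.68185  qd: 0.00036 0.00037 0.00156  tip: -0.29254 -0.20059 0.77172  τ: -3.50412 -0.30629 1.92606
step 9  ang: 0.24174 0.66690 -0.68183  qd: 0.00029 0.00042 0.00185  tip: -0.29255 -0.20059 0.77172  τ: -3.50307 -0.30618 1.92547
step 10  ang: 0.24174 0.66691 -0.68180  qd: 0.00023 0.00043 0.00198  tip: -0.29255 -0.20058 0.77172  τ: -3.50222 -0.30608 1.92506
step 11  ang: 0.24175 0.66692 -0.68177  qd: 0.00018 0.00042 0.00203  tip: -0.29255 -0.20057 0.77173  τ: 93.47057 14.47473 -11.67878
step 12  ang: 0.25515 0.66590 -0.67935  qd: 1.78225 -0.11502 0.32286  tip: -0.30236 -0.20012 0.76835  τ: -23.37723 -3.33960 4.68243
step 13  ang: 0.27904 0.66500 -0.67482  qd: 1.40655 -0.01588 0.28090  tip: -0.31990 -0.19916 0.76201  τ: -20.53063 -2.89853 4.20703
step 14  ang: 0.29780 0.66512 -0.67098  qd: 1.09829 0.01859 0.23284  tip: -0.33371 -0.19825 0.75677  τ: -18.09551 -2.51041 3.82661
step 15  ang: 0.31235 0.66547 -0.66785  qd: 0.84387 0.02256 0.18379  tip: -0.34440 -0.19749 0.75254  τ: -16.01210 -2.17481 3.51719
step 16  ang: 0.32341 0.66582 -0.66545  qd: 0.63212 0.02139 0.13631  tip: -0.35250 -0.19690 0.74923  τ: -14.22926 -1.88914 3.26289
step 17  ang: 0.33157 0.66614 -0.66374  qd: 0.45639 0.01859 0.09307  tip: -0.35847 -0.19646 0.74671  τ: -12.70330 -1.64651 3.05223
step 18  ang: 0.33732 0.66641 -0.66263  qd: 0.31111 0.01565 0.05534  tip: -0.36269 -0.19618 0.74488  τ: -11.39693 -1.44061 2.87657
step 19  ang: 0.34109 0.66663 -0.66204  qd: 0.19170 0.01297 0.02397  tip: -0.36547 -0.19602 0.74363  τ: -10.27830 -1.26592 2.72881
step 20  ang: 0.34323 0.66681 -0.66185  qd: 0.09489 0.00947 0.00240  tip: -0.36708 -0.19596 0.74288  τ: -9.32024 -1.11783 2.60018
step 21  ang: 0.34407 0.66693 -0.66190  qd: 0.01755 0.00543 -0.00819  tip: -0.36773 -0.19596 0.74255  τ: -8.50040 -0.99265 2.48461
step 22  ang: 0.34389 0.66695 -0.66205  qd: -0.04122 -0.00438 -0.01018  tip: -0.36761 -0.19599 0.74258  τ: -7.81654 -0.88810 2.38368
step 23  ang: 0.34292 0.66685 -0.66220  qd: -0.08796 -0.00740 -0.01053  tip: -0.36689 -0.19604 0.74291  τ: -7.23883 -0.80170 2.29751
step 24  ang: 0.34133 0.66673 -0.66236  qd: -0.12494 -0.00842 -0.01047  tip: -0.36570 -0.19608 0.74347  τ: -6.74386 -0.72854 2.22420
step 25  ang: 0.33924 0.66660 -0.66251  qd: -0.15360 -0.00895 -0.01013  tip: -0.36414 -0.19613 0.74420  τ: -6.31951 -0.66635 2.16199
step 26  ang: 0.33677 0.66646 -0.66266  qd: -0.17532 -0.00927 -0.00965  tip: -0.36230 -0.19618 0.74507  τ: -5.95552 -0.61344 2.10935
step 27  ang: 0.33402 0.66632 -0.66280  qd: -0.19128 -0.00946 -0.00915  tip: -0.36023 -0.19623 0.74604  τ: -5.64315 -0.56843 2.06492
step 28  ang: 0.33107 0.66617 -0.66293  qd: -0.20247 -0.00956 -0.00869  tip: -0.35802 -0.19627 0.74708  τ: -5.37492 -0.53014 2.02751
step 29  ang: 0.32798 0.66602 -0.66306  qd: -0.20975 -0.00960 -0.00829  tip: -0.35570 -0.19632 0.74816  τ: -5.14442 -0.49757 1.99610
step 30  ang: 0.32481 0.66587 -0.66318  qd: -0.21381 -0.00959 -0.00796  tip: -0.35330 -0.19636 0.74927  τ: -4.94622 -0.46987 1.96979
step 31  ang: 0.32159 0.66573 -0.66329  qd: -0.21526 -0.00954 -0.00771  tip: -0.35088 -0.19640 0.75038  τ: -4.77565 -0.44633 1.94783
step 32  ang: 0.31837 0.66558 -0.66341  qd: -0.21460 -0.00945 -0.00753  tip: -0.34844 -0.19644 0.75149  τ: 102.88420 18.95573 -11.67878
step 33  ang: 0.32699 0.68357 -0.66145  qd: 1.37394 2.36400 0.28535  tip: -0.35802 -0.19423 0.74779  τ: -26.52002 -4.29274 4.75175
step 34  ang: 0.34560 0.71303 -0.65734  qd: 1.10522 1.57407 0.25796  tip: -0.37673 -0.19031 0.74006  τ: -23.22500 -3.55388 4.41347
step 35  ang: 0.36034 0.73253 -0.65374  qd: 0.85885 1.03170 0.21894  tip: -0.39063 -0.18744 0.73399  τ: -20.40525 -2.96879 4.07972
step 36  ang: 0.37158 0.74516 -0.65079  qd: 0.63982 0.65660 0.17245  tip: -0.40071 -0.18542 0.72942  τ: -17.99306 -2.50101 3.77257
step 37  ang: 0.37975 0.75304 -0.64856  qd: 0.44936 0.39611 0.12381  tip: -0.40775 -0.18407 0.72612  τ: -15.92969 -2.12354 3.49951
step 38  ang: 0.38527 0.75761 -0.64705  qd: 0.28664 0.21480 0.07718  tip: -0.41235 -0.18323 0.72392  τ: -14.16452 -1.81627 3.26120
step 39  ang: 0.38854 0.75987 -0.64620  qd: 0.14969 0.08838 0.03532  tip: -0.41500 -0.18279 0.72261  τ: -12.65416 -1.56417 3.05526
step 40  ang: 0.38994 0.76052 -0.64593  qd: 0.03603 0.00345 0.00222  tip: -0.41609 -0.18266 0.72206  τ: -11.36162 -1.35713 2.87525
step 41  ang: 0.38978 0.76026 -0.64604  qd: -0.05647 -0.03624 -0.01500  tip: -0.41595 -0.18272 0.72211
any joint saturated: yes


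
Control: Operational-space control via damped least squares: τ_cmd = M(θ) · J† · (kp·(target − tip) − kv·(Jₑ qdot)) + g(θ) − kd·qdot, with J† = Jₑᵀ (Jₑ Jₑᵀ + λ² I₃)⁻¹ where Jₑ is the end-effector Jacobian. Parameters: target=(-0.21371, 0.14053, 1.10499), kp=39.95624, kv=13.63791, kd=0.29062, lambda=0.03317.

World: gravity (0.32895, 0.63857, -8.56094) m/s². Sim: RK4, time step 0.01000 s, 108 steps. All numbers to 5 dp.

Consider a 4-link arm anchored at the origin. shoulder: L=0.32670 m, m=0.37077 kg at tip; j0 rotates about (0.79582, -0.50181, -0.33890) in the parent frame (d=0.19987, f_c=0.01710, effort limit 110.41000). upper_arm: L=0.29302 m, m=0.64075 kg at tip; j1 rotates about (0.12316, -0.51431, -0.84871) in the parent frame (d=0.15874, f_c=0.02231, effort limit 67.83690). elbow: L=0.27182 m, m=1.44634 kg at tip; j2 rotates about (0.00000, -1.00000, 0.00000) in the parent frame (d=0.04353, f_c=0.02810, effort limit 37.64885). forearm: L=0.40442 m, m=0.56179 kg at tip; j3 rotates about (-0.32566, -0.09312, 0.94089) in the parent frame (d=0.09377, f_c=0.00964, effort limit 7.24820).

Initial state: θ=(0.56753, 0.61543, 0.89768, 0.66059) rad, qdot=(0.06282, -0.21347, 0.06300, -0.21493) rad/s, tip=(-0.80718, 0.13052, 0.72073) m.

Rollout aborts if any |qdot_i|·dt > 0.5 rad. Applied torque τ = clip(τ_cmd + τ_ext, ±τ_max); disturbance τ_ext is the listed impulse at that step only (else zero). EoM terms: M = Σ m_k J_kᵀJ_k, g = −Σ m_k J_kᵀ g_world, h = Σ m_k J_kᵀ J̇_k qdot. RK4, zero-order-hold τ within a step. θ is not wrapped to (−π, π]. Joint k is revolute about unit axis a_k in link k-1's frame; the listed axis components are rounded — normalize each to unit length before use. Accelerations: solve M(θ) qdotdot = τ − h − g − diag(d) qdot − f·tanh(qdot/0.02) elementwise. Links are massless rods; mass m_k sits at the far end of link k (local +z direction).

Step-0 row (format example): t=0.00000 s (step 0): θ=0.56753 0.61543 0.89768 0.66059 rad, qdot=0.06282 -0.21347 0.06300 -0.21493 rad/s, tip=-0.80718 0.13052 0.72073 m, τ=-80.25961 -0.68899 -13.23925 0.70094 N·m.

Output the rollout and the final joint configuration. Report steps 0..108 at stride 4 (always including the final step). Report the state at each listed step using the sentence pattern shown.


t=0.04000 s (step 4): θ=0.49662 0.54539 0.92171 0.67522 rad, qdot=-3.20397 -2.90692 1.00262 0.65226 rad/s, tip=-0.79330 0.12724 0.73195 m, τ=-44.91605 -1.52160 -10.36620 -0.07946 N·m.
t=0.08000 s (step 8): θ=0.34148 0.40645 0.96753 0.71019 rad, qdot=-4.27018 -3.83777 1.19800 1.05147 rad/s, tip=-0.75463 0.12407 0.76399 m, τ=-18.14794 -1.45542 -7.06820 -0.47361 N·m.
t=0.12000 s (step 12): θ=0.17280 0.25118 1.01238 0.75208 rad, qdot=-4.03251 -3.82837 1.01114 0.97510 rad/s, tip=-0.69969 0.12021 0.80919 m, τ=-0.83343 0.00457 -3.52508 -0.43347 N·m.
t=0.16000 s (step 16): θ=0.02576 0.10587 1.04685 0.78507 rad, qdot=-3.28653 -3.39948 0.70850 0.65621 rad/s, tip=-0.63587 0.11869 0.85905 m, τ=8.73129 1.50949 -0.98089 -0.24009 N·m.
t=0.20000 s (step 20): θ=-0.08926 -0.01896 1.06915 0.80521 rad, qdot=-2.47684 -2.83585 0.41507 0.35777 rad/s, tip=-0.57044 0.12145 0.90605 m, τ=13.01814 2.33226 0.27481 -0.09816 N·m.
t=0.24000 s (step 24): θ=-0.17394 -0.12116 1.08086 0.81527 rad, qdot=-1.78296 -2.28329 0.18328 0.15680 rad/s, tip=-0.50936 0.12770 0.94600 m, τ=14.11626 2.47460 0.56575 -0.04838 N·m.
t=0.28000 s (step 28): θ=-0.23400 -0.20265 1.08478 0.81903 rad, qdot=-1.24621 -1.80579 0.02474 0.04125 rad/s, tip=-0.45604 0.13545 0.97798 m, τ=13.54968 2.20143 0.31490 -0.06396 N·m.
t=0.32000 s (step 32): θ=-0.27558 -0.26696 1.08382 0.81943 rad, qdot=-0.85366 -1.42566 -0.06370 -0.00519 rad/s, tip=-0.41149 0.14295 1.00284 m, τ=12.29331 1.75871 -0.18678 -0.11786 N·m.
t=0.36000 s (step 36): θ=-0.30380 -0.31782 1.08024 0.81888 rad, qdot=-0.57322 -1.12941 -0.10990 -0.01949 rad/s, tip=-0.37526 0.14915 1.02193 m, τ=10.88200 1.30150 -0.72404 -0.17945 N·m.
t=0.40000 s (step 40): θ=-0.32257 -0.35824 1.07540 0.81790 rad, qdot=-0.37635 -0.90147 -0.12891 -0.02727 rad/s, tip=-0.34619 0.15373 1.03670 m, τ=9.57795 0.90377 -1.20244 -0.23301 N·m.
t=0.44000 s (step 44): θ=-0.33473 -0.39066 1.07015 0.81673 rad, qdot=-0.23986 -0.72738 -0.13169 -0.02965 rad/s, tip=-0.32297 0.15676 1.04829 m, τ=8.48303 0.58651 -1.59460 -0.27683 N·m.
t=0.48000 s (step 48): θ=-0.34234 -0.41698 1.06498 0.81553 rad, qdot=-0.14623 -0.59404 -0.12557 -0.02892 rad/s, tip=-0.30441 0.15847 1.05751 m, τ=7.61213 0.34695 -1.89995 -0.31107 N·m.
t=0.52000 s (step 52): θ=-0.34684 -0.43859 1.06016 0.81439 rad, qdot=-0.08274 -0.49093 -0.11510 -0.02683 rad/s, tip=-0.28949 0.15916 1.06496 m, τ=6.94243 0.17284 -2.12959 -0.33697 N·m.
t=0.56000 s (step 56): θ=-0.34924 -0.45655 1.05580 0.81335 rad, qdot=-0.04030 -0.41011 -0.10293 -0.02437 rad/s, tip=-0.27743 0.15909 1.07105 m, τ=6.43889 0.04989 -2.29810 -0.35613 N·m.
t=0.60000 s (step 60): θ=-0.35026 -0.47162 1.05194 0.81241 rad, qdot=-0.01261 -0.34580 -0.09036 -0.02225 rad/s, tip=-0.26760 0.15850 1.07609 m, τ=6.06734 -0.03477 -2.41946 -0.37005 N·m.
t=0.64000 s (step 64): θ=-0.35039 -0.48438 1.04858 0.81154 rad, qdot=0.00462 -0.29385 -0.07783 -0.02070 rad/s, tip=-0.25952 0.15758 1.08028 m, τ=5.80027 -0.09169 -2.50563 -0.38014 N·m.
t=0.68000 s (step 68): θ=-0.34999 -0.49525 1.04570 0.81073 rad, qdot=0.01483 -0.25130 -0.06615 -0.01902 rad/s, tip=-0.25284 0.15647 1.08378 m, τ=5.61018 -0.12909 -2.56608 -0.38760 N·m.
t=0.72000 s (step 72): θ=-0.34927 -0.50458 1.04327 0.81000 rad, qdot=0.02054 -0.21598 -0.05587 -0.01734 rad/s, tip=-0.24728 0.15526 1.08673 m, τ=5.47361 -0.15289 -2.60788 -0.39304 N·m.
t=0.76000 s (step 76): θ=-0.34839 -0.51261 1.04122 0.80933 rad, qdot=0.02333 -0.18635 -0.04702 -0.01581 rad/s, tip=-0.24261 0.15403 1.08921 m, τ=5.37490 -0.16732 -2.63635 -0.39697 N·m.
t=0.80000 s (step 80): θ=-0.34743 -0.51954 1.03949 0.80871 rad, qdot=0.02425 -0.16127 -0.03951 -0.01443 rad/s, tip=-0.23868 0.15283 1.09132 m, τ=5.30337 -0.17541 -2.65535 -0.39980 N·m.
t=0.84000 s (step 84): θ=-0.34646 -0.52556 1.03804 0.80816 rad, qdot=0.02398 -0.13987 -0.03320 -0.01316 rad/s, tip=-0.23534 0.15167 1.09311 m, τ=5.25142 -0.17928 -2.66760 -0.40181 N·m.
t=0.88000 s (step 88): θ=-0.34552 -0.53077 1.03682 0.80765 rad, qdot=0.02299 -0.12149 -0.02799 -0.01200 rad/s, tip=-0.23251 0.15059 1.09463 m, τ=5.21360 -0.18039 -2.67503 -0.40324 N·m.
t=0.92000 s (step 92): θ=-0.34463 -0.53531 1.03579 0.80718 rad, qdot=0.02160 -0.10561 -0.02373 -0.01092 rad/s, tip=-0.23009 0.14959 1.09594 m, τ=5.18597 -0.17975 -2.67898 -0.40423 N·m.
t=0.96000 s (step 96): θ=-0.34380 -0.53925 1.03492 0.80676 rad, qdot=0.02003 -0.09185 -0.02029 -0.00993 rad/s, tip=-0.22802 0.14867 1.09707 m, τ=5.16567 -0.17803 -2.68047 -0.40490 N·m.
t=1.00000 s (step 100): θ=-0.34303 -0.54268 1.03416 0.80638 rad, qdot=0.01840 -0.07989 -0.01750 -0.00903 rad/s, tip=-0.22624 0.14784 1.09804 m, τ=5.15065 -0.17568 -2.68028 -0.40532 N·m.
t=1.04000 s (step 104): θ=-0.34233 -0.54566 1.03351 0.80603 rad, qdot=0.01678 -0.06950 -0.01524 -0.00823 rad/s, tip=-0.22471 0.14709 1.09888 m, τ=5.13945 -0.17301 -2.67897 -0.40556 N·m.
t=1.08000 s (step 108): θ=-0.34169 -0.54826 1.03294 0.80571 rad, qdot=0.01524 -0.06046 -0.01338 -0.00751 rad/s, tip=-0.22338 0.14642 1.09961 m.
final θ (rad): -0.34169 -0.54826 1.03294 0.80571


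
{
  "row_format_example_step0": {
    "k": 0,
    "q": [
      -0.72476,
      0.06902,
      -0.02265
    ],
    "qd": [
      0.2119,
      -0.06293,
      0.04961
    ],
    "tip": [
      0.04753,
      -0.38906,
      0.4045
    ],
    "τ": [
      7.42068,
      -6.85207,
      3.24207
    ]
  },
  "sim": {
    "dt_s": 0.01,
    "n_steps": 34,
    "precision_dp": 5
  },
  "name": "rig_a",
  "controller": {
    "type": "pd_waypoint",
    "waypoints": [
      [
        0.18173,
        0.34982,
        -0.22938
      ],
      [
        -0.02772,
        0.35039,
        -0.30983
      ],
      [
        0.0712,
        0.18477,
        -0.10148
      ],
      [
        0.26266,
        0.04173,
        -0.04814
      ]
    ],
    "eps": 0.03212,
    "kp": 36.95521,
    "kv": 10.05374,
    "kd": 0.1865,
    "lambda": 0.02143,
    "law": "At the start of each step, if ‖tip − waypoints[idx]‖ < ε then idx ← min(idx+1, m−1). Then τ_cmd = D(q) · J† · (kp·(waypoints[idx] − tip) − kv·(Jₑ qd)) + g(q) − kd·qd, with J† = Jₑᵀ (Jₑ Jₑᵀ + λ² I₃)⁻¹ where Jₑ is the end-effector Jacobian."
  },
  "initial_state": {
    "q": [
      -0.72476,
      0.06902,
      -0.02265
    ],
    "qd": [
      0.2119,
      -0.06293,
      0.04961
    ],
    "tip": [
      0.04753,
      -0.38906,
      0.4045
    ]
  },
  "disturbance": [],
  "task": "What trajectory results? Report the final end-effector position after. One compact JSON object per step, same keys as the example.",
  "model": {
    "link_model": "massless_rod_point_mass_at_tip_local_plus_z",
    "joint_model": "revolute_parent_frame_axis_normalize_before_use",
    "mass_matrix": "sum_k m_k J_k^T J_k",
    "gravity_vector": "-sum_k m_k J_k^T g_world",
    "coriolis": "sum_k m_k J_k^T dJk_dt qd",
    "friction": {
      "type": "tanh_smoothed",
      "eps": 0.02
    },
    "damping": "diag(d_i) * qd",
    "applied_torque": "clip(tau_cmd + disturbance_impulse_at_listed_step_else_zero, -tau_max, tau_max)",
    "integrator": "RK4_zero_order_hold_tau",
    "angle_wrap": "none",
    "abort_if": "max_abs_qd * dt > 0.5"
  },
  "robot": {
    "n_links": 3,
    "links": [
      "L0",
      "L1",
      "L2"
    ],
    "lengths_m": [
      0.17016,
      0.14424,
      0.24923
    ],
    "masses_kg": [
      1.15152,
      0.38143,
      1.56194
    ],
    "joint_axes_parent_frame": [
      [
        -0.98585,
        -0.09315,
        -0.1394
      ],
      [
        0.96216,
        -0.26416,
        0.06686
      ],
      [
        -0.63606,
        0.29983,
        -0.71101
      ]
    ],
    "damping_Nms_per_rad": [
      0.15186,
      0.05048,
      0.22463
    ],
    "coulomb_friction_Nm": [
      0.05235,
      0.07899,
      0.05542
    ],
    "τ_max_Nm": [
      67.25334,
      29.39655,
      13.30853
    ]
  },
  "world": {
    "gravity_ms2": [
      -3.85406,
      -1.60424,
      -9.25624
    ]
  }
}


{"k":1,"q":[-0.72372,0.06722,-0.02087],"qd":[-0.00918,-0.32989,0.24534],"tip":[0.04768,-0.38795,0.40559],"\u03c4":[7.543,-6.6992,3.14047]}
{"k":2,"q":[-0.72473,0.06274,-0.01775],"qd":[-0.19441,-0.57942,0.35412],"tip":[0.04831,-0.38673,0.40675],"\u03c4":[7.61634,-6.58263,3.08069]}
{"k":3,"q":[-0.72747,0.05594,-0.01357],"qd":[-0.3554,-0.7973,0.45013],"tip":[0.04935,-0.38541,0.40797],"\u03c4":[7.65967,-6.4978,3.04166]}
{"k":4,"q":[-0.73173,0.04707,-0.00848],"qd":[-0.50041,-0.99432,0.53769],"tip":[0.05074,-0.384,0.40924],"\u03c4":[7.68,-6.43807,3.01871]}
{"k":5,"q":[-0.73739,0.03628,-0.00257],"qd":[-0.63585,-1.18005,0.61746],"tip":[0.05247,-0.38248,0.41054],"\u03c4":[7.68179,-6.39821,3.00891]}
{"k":6,"q":[-0.74439,0.02365,0.00411],"qd":[-0.76662,-1.36103,0.6919],"tip":[0.0545,-0.38085,0.41186],"\u03c4":[7.66777,-6.37448,3.00962]}
{"k":7,"q":[-0.75269,0.0092,0.0115],"qd":[-0.89698,-1.54351,0.76154],"tip":[0.05684,-0.3791,0.41319],"\u03c4":[7.63928,-6.36397,3.01912]}
{"k":8,"q":[-0.76232,-0.00711,0.01956],"qd":[-1.03058,-1.73279,0.827],"tip":[0.05949,-0.3772,0.41453],"\u03c4":[7.59627,-6.3645,3.03599]}
{"k":9,"q":[-0.77331,-0.02538,0.02823],"qd":[-1.17084,-1.934,0.88813],"tip":[0.06244,-0.37516,0.41584],"\u03c4":[7.53742,-6.37433,3.05924]}
{"k":10,"q":[-0.78576,-0.04576,0.03748],"qd":[-1.32105,-2.1521,0.94455],"tip":[0.06571,-0.37294,0.41712],"\u03c4":[7.46015,-6.39198,3.08804]}
{"k":11,"q":[-0.79977,-0.06843,0.04725],"qd":[-1.48463,-2.39221,0.99556],"tip":[0.06932,-0.37051,0.41834],"\u03c4":[7.36059,-6.41606,3.12173]}
{"k":12,"q":[-0.81551,-0.09366,0.05748],"qd":[-1.66519,-2.65959,1.04029],"tip":[0.07328,-0.36786,0.41947],"\u03c4":[7.23373,-6.44515,3.15963]}
{"k":13,"q":[-0.83317,-0.12173,0.0681],"qd":[-1.86667,-2.95971,1.07788],"tip":[0.07761,-0.36495,0.4205],"\u03c4":[7.0737,-6.47755,3.20098]}
{"k":14,"q":[-0.85296,-0.15302,0.07902],"qd":[-2.09333,-3.29806,1.10778],"tip":[0.08235,-0.36173,0.42136],"\u03c4":[6.87432,-6.51113,3.24475]}
{"k":15,"q":[-0.87518,-0.18793,0.09018],"qd":[-2.34964,-3.67962,1.13021],"tip":[0.0875,-0.35816,0.42202],"\u03c4":[6.63024,-6.54311,3.28937]}
{"k":16,"q":[-0.90014,-0.22691,0.10149],"qd":[-2.64002,-4.1081,1.14692],"tip":[0.0931,-0.35419,0.42241],"\u03c4":[6.33874,-6.56982,3.33248]}
{"k":17,"q":[-0.92819,-0.27044,0.11292],"qd":[-2.9682,-4.58447,1.16209],"tip":[0.09915,-0.34973,0.42244],"\u03c4":[6.00232,-6.58648,3.37053]}
{"k":18,"q":[-0.95973,-0.31899,0.1245],"qd":[-3.3364,-5.10521,1.18351],"tip":[0.10566,-0.34473,0.42203],"\u03c4":[5.63148,-6.58715,3.39846]}
{"k":19,"q":[-0.99516,-0.37294,0.13635],"qd":[-3.74405,-5.66017,1.2233],"tip":[0.1126,-0.3391,0.42105],"\u03c4":[5.24689,-6.56495,3.40962]}
{"k":20,"q":[-1.03485,-0.43254,0.14874],"qd":[-4.18664,-6.23112,1.29779],"tip":[0.11995,-0.33275,0.41938],"\u03c4":[4.87893,-6.51264,3.39623]}
{"k":21,"q":[-1.07909,-0.49781,0.16213],"qd":[-4.65485,-6.79175,1.42553],"tip":[0.12761,-0.32562,0.41687],"\u03c4":[4.56341,-6.4237,3.35048]}
{"k":22,"q":[-1.12807,-0.56848,0.17714],"qd":[-5.13468,-7.31026,1.62329],"tip":[0.13547,-0.31761,0.4134],"\u03c4":[4.33384,-6.29346,3.26619]}
{"k":23,"q":[-1.18182,-0.64396,0.19456],"qd":[-5.60873,-7.75418,1.90113],"tip":[0.14336,-0.30871,0.40883],"\u03c4":[4.21311,-6.12002,3.14052]}
{"k":24,"q":[-1.24019,-0.72335,0.21518],"qd":[-6.05839,-8.09617,2.25839],"tip":[0.15108,-0.29888,0.40308],"\u03c4":[4.20784,-5.90435,2.9748]}
{"k":25,"q":[-1.30284,-0.80553,0.23975],"qd":[-6.46641,-8.31891,2.68258],"tip":[0.15843,-0.28817,0.39612],"\u03c4":[4.30695,-5.64974,2.77442]}
{"k":26,"q":[-1.36929,-0.8893,0.26883],"qd":[-6.81917,-8.41764,3.15139],"tip":[0.1652,-0.27664,0.38796],"\u03c4":[4.48425,-5.36076,2.54768]}
{"k":27,"q":[-1.43894,-0.97344,0.30273],"qd":[-7.10813,-8.3998,3.63723],"tip":[0.17121,-0.2644,0.37868],"\u03c4":[4.70378,-5.04223,2.30427]}
{"k":28,"q":[-1.51113,-1.05687,0.34148],"qd":[-7.33031,-8.28232,4.11253],"tip":[0.17634,-0.25158,0.36842],"\u03c4":[4.92678,-4.69877,2.05378]}
{"k":29,"q":[-1.58522,-1.13871,0.38483],"qd":[-7.48782,-8.08753,4.5543],"tip":[0.18052,-0.2383,0.35734],"\u03c4":[5.11843,-4.33486,1.80462]}
{"k":30,"q":[-1.66059,-1.21832,0.43237],"qd":[-7.58654,-7.83894,4.94671],"tip":[0.18373,-0.22471,0.34562],"\u03c4":[5.25257,-3.95531,1.5635]}
{"k":31,"q":[-1.73669,-1.29528,0.48356],"qd":[-7.63455,-7.5581,5.28162],"tip":[0.18602,-0.21091,0.33345],"\u03c4":[5.31348,-3.56566,1.33531]}
{"k":32,"q":[-1.81306,-1.36934,0.53779],"qd":[-7.64076,-7.26283,5.55738],"tip":[0.18746,-0.19701,0.321],"\u03c4":[5.29493,-3.17212,1.12332]}
{"k":33,"q":[-1.88933,-1.44045,0.5945],"qd":[-7.61384,-6.96667,5.77705],"tip":[0.18815,-0.18309,0.30845],"\u03c4":[5.19796,-2.78132,0.92947]}
{"k":34,"q":[-1.96521,-1.50864,0.65315],"qd":[-7.56162,-6.67922,5.94644],"tip":[0.1882,-0.16921,0.29593]}
{"summary": "final tip position (m): 0.18820 -0.16921 0.29593"}


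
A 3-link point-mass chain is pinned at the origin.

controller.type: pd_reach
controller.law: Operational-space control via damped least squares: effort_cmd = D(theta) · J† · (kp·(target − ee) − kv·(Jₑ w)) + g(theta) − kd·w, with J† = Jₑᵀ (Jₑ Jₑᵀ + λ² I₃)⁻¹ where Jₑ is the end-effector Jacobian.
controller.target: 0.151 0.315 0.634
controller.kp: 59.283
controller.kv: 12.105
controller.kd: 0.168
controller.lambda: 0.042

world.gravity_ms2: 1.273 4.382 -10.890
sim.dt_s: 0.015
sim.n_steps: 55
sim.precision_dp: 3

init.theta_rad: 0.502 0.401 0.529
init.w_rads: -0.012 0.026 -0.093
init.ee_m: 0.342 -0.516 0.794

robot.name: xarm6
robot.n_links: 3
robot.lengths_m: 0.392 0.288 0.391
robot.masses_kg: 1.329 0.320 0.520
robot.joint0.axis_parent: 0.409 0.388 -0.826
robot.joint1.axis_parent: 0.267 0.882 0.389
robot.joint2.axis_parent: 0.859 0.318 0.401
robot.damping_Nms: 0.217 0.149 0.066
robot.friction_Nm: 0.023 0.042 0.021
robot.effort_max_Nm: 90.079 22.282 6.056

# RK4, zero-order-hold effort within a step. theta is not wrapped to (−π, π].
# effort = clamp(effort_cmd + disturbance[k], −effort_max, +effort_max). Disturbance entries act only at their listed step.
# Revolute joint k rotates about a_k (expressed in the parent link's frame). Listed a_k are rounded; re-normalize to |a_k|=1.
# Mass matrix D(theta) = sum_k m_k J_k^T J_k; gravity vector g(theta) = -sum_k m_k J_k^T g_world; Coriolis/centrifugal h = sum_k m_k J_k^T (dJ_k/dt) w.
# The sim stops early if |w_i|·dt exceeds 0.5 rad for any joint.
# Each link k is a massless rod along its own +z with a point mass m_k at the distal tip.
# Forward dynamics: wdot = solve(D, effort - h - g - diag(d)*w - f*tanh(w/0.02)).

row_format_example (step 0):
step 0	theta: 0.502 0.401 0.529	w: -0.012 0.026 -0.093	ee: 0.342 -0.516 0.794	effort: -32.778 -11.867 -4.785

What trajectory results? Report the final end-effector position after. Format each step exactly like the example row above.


step 1	theta: 0.486 0.395 0.557	w: -2.149 -0.828 3.809	ee: 0.341 -0.511 0.794	effort: -26.188 -9.989 -4.632
step 2	theta: 0.442 0.378 0.632	w: -3.603 -1.391 6.022	ee: 0.339 -0.495 0.793	effort: -19.707 -8.153 -4.074
step 3	theta: 0.381 0.355 0.730	w: -4.506 -1.720 6.978	ee: 0.336 -0.472 0.792	effort: -13.966 -6.552 -3.394
step 4	theta: 0.310 0.328 0.836	w: -5.025 -1.838 7.109	ee: 0.333 -0.441 0.791	effort: -9.219 -5.271 -2.756
step 5	theta: 0.232 0.301 0.940	w: -5.298 -1.776 6.758	ee: 0.330 -0.405 0.791	effort: -5.435 -4.307 -2.236
step 6	theta: 0.152 0.276 1.037	w: -5.414 -1.574 6.159	ee: 0.327 -0.365 0.791	effort: -2.469 -3.614 -1.851
step 7	theta: 0.071 0.254 1.124	w: -5.426 -1.274 5.452	ee: 0.323 -0.322 0.791	effort: -0.158 -3.136 -1.590
step 8	theta: -0.010 0.238 1.200	w: -5.364 -0.918 4.723	ee: 0.319 -0.279 0.791	effort: 1.635 -2.822 -1.431
step 9	theta: -0.089 0.227 1.265	w: -5.245 -0.540 4.018	ee: 0.314 -0.235 0.791	effort: 3.021 -2.632 -1.351
step 10	theta: -0.167 0.222 1.321	w: -5.079 -0.171 3.367	ee: 0.308 -0.191 0.790	effort: 4.086 -2.531 -1.328
step 11	theta: -0.242 0.222 1.367	w: -4.876 0.160 2.796	ee: 0.301 -0.149 0.789	effort: 4.894 -2.486 -1.347
step 12	theta: -0.313 0.226 1.405	w: -4.644 0.441 2.305	ee: 0.293 -0.108 0.786	effort: 5.496 -2.479 -1.394
step 13	theta: -0.381 0.235 1.436	w: -4.390 0.675 1.882	ee: 0.285 -0.068 0.783	effort: 5.931 -2.507 -1.456
step 14	theta: -0.444 0.246 1.461	w: -4.122 0.859 1.526	ee: 0.276 -0.031 0.779	effort: 6.229 -2.558 -1.526
step 15	theta: -0.504 0.260 1.482	w: -3.847 0.995 1.232	ee: 0.267 0.003 0.774	effort: 6.415 -2.624 -1.599
step 16	theta: -0.560 0.276 1.499	w: -3.569 1.086 0.993	ee: 0.257 0.036 0.769	effort: 6.508 -2.699 -1.672
step 17	theta: -0.611 0.293 1.512	w: -3.295 1.139 0.803	ee: 0.248 0.065 0.762	effort: 6.525 -2.777 -1.742
step 18	theta: -0.659 0.310 1.523	w: -3.027 1.160 0.652	ee: 0.238 0.093 0.756	effort: 6.482 -2.857 -1.807
step 19	theta: -0.702 0.327 1.532	w: -2.769 1.156 0.536	ee: 0.229 0.118 0.749	effort: 6.391 -2.934 -1.866
step 20	theta: -0.742 0.344 1.539	w: -2.523 1.131 0.446	ee: 0.220 0.140 0.741	effort: 6.261 -3.008 -1.919
step 21	theta: -0.778 0.361 1.545	w: -2.290 1.092 0.377	ee: 0.211 0.161 0.734	effort: 6.104 -3.076 -1.965
step 22	theta: -0.811 0.377 1.550	w: -2.071 1.043 0.325	ee: 0.203 0.179 0.727	effort: 5.925 -3.138 -2.005
step 23	theta: -0.840 0.392 1.555	w: -1.867 0.987 0.285	ee: 0.196 0.195 0.720	effort: 5.732 -3.195 -2.038
step 24	theta: -0.867 0.407 1.559	w: -1.677 0.927 0.255	ee: 0.189 0.210 0.713	effort: 5.531 -3.245 -2.064
step 25	theta: -0.891 0.420 1.563	w: -1.501 0.866 0.231	ee: 0.183 0.223 0.706	effort: 5.326 -3.289 -2.086
step 26	theta: -0.912 0.433 1.566	w: -1.340 0.804 0.211	ee: 0.177 0.234 0.700	effort: 5.120 -3.327 -2.102
step 27	theta: -0.931 0.444 1.569	w: -1.192 0.744 0.194	ee: 0.172 0.245 0.694	effort: 4.917 -3.359 -2.113
step 28	theta: -0.948 0.455 1.572	w: -1.056 0.686 0.180	ee: 0.168 0.254 0.688	effort: 4.720 -3.386 -2.120
step 29	theta: -0.963 0.465 1.574	w: -0.933 0.630 0.166	ee: 0.164 0.261 0.683	effort: 4.529 -3.409 -2.123
step 30	theta: -0.976 0.474 1.577	w: -0.821 0.578 0.153	ee: 0.160 0.268 0.678	effort: 4.347 -3.427 -2.124
step 31	theta: -0.987 0.482 1.579	w: -0.720 0.529 0.141	ee: 0.157 0.275 0.673	effort: 4.175 -3.442 -2.121
step 32	theta: -0.997 0.490 1.581	w: -0.629 0.484 0.129	ee: 0.154 0.280 0.669	effort: 4.012 -3.453 -2.117
step 33	theta: -1.006 0.497 1.583	w: -0.548 0.441 0.117	ee: 0.152 0.285 0.665	effort: 3.860 -3.461 -2.111
step 34	theta: -1.014 0.503 1.585	w: -0.474 0.402 0.105	ee: 0.150 0.289 0.662	effort: 3.719 -3.467 -2.103
step 35	theta: -1.021 0.509 1.586	w: -0.409 0.367 0.093	ee: 0.149 0.292 0.658	effort: 3.588 -3.471 -2.094
step 36	theta: -1.026 0.514 1.587	w: -0.351 0.334 0.082	ee: 0.147 0.295 0.655	effort: 3.467 -3.472 -2.085
step 37	theta: -1.031 0.519 1.588	w: -0.299 0.303 0.071	ee: 0.146 0.298 0.653	effort: 3.357 -3.473 -2.075
step 38	theta: -1.035 0.523 1.589	w: -0.254 0.276 0.060	ee: 0.146 0.300 0.650	effort: 3.256 -3.472 -2.065
step 39	theta: -1.039 0.527 1.590	w: -0.214 0.251 0.050	ee: 0.145 0.302 0.648	effort: 3.164 -3.470 -2.055
step 40	theta: -1.042 0.531 1.591	w: -0.178 0.227 0.041	ee: 0.145 0.304 0.646	effort: 3.081 -3.467 -2.045
step 41	theta: -1.044 0.534 1.591	w: -0.148 0.206 0.032	ee: 0.144 0.305 0.645	effort: 3.006 -3.463 -2.035
step 42	theta: -1.046 0.537 1.592	w: -0.121 0.187 0.025	ee: 0.144 0.306 0.643	effort: 2.939 -3.459 -2.025
step 43	theta: -1.048 0.540 1.592	w: -0.098 0.169 0.019	ee: 0.144 0.307 0.642	effort: 2.878 -3.455 -2.017
step 44	theta: -1.049 0.542 1.593	w: -0.078 0.152 0.014	ee: 0.144 0.308 0.641	effort: 2.825 -3.450 -2.009
step 45	theta: -1.050 0.544 1.593	w: -0.061 0.136 0.011	ee: 0.144 0.309 0.640	effort: 2.777 -3.446 -2.002
step 46	theta: -1.051 0.546 1.593	w: -0.046 0.121 0.009	ee: 0.144 0.310 0.639	effort: 2.735 -3.441 -1.996
step 47	theta: -1.052 0.548 1.593	w: -0.034 0.108 0.007	ee: 0.144 0.310 0.638	effort: 2.697 -3.436 -1.991
step 48	theta: -1.052 0.549 1.593	w: -0.023 0.096 0.005	ee: 0.144 0.311 0.637	effort: 2.665 -3.431 -1.986
step 49	theta: -1.052 0.551 1.593	w: -0.015 0.086 0.003	ee: 0.145 0.311 0.637	effort: 2.638 -3.427 -1.981
step 50	theta: -1.053 0.552 1.593	w: -0.008 0.076 0.002	ee: 0.145 0.311 0.636	effort: 2.615 -3.422 -1.977
step 51	theta: -1.053 0.553 1.593	w: -0.003 0.068 0.001	ee: 0.145 0.311 0.636	effort: 2.596 -3.418 -1.973
step 52	theta: -1.053 0.554 1.593	w: 0.001 0.060 0.000	ee: 0.145 0.312 0.635	effort: 2.581 -3.414 -1.969
step 53	theta: -1.053 0.555 1.593	w: 0.004 0.053 -0.001	ee: 0.146 0.312 0.635	effort: 2.568 -3.410 -1.966
step 54	theta: -1.052 0.556 1.593	w: 0.006 0.047 -0.002	ee: 0.146 0.312 0.635	effort: 2.559 -3.407 -1.963
step 55	theta: -1.052 0.556 1.593	w: 0.008 0.042 -0.002	ee: 0.146 0.312 0.634
final ee position (m): 0.146 0.312 0.634


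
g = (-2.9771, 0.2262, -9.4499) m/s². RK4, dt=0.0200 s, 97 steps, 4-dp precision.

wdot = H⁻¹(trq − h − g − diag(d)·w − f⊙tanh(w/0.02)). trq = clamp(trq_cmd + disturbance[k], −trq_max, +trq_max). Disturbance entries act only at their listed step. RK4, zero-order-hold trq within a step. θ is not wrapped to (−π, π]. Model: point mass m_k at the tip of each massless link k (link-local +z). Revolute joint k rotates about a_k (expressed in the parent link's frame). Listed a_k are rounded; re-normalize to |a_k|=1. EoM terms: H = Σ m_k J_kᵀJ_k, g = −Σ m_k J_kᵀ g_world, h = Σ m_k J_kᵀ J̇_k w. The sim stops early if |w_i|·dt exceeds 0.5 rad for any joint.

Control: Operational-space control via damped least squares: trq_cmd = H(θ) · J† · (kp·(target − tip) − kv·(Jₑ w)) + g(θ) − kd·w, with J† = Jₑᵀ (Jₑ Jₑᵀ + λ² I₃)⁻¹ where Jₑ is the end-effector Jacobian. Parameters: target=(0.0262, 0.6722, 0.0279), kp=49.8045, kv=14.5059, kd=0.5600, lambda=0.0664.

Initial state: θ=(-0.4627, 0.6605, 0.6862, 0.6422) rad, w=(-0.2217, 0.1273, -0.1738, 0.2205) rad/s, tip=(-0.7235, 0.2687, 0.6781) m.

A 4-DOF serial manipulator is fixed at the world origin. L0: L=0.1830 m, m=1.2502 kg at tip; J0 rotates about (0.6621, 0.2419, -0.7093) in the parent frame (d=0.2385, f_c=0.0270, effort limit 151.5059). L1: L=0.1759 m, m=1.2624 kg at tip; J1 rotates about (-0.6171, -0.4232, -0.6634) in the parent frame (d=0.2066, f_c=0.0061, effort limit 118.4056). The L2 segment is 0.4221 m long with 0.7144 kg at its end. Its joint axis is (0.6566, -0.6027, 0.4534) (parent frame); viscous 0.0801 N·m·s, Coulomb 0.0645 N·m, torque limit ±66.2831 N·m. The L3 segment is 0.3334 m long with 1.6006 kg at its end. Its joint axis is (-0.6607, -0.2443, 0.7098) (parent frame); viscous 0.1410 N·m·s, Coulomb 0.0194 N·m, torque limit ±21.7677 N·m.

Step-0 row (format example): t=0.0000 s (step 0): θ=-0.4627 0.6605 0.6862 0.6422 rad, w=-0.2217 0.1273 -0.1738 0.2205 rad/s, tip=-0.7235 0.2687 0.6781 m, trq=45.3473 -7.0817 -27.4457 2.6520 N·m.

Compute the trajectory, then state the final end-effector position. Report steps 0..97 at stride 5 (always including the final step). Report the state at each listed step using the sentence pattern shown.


t=0.1000 s (step 5): θ=0.0523 0.9033 0.8832 1.0871 rad, w=6.1497 3.2748 2.8323 4.9684 rad/s, tip=-0.6217 0.3467 0.5973 m, trq=8.3616 -1.1026 -8.5361 -1.8465 N·m.
t=0.2000 s (step 10): θ=0.5040 1.2421 1.1268 1.4624 rad, w=2.8419 3.3844 1.7393 2.6744 rad/s, tip=-0.4495 0.4451 0.4801 m, trq=5.3678 -6.2411 -5.2571 -2.9093 N·m.
t=0.3000 s (step 15): θ=0.6635 1.5534 1.2153 1.6486 rad, w=0.6381 2.7333 0.1376 1.1462 rad/s, tip=-0.3032 0.5261 0.3641 m, trq=7.9888 -10.9737 -2.8104 -2.5341 N·m.
t=0.4000 s (step 20): θ=0.6822 1.7823 1.1928 1.7090 rad, w=-0.1114 1.8513 -0.4511 0.1970 rad/s, tip=-0.1914 0.5854 0.2646 m, trq=9.7651 -13.4303 -1.4626 -1.9573 N·m.
t=0.5000 s (step 25): θ=0.6592 1.9296 1.1417 1.7113 rad, w=-0.3018 1.1384 -0.5233 -0.0841 rad/s, tip=-0.1112 0.6207 0.1865 m, trq=10.6115 -13.6174 -1.7772 -1.9241 N·m.
t=0.6000 s (step 30): θ=0.6279 2.0187 1.0942 1.6983 rad, w=-0.3073 0.6808 -0.4152 -0.1564 rad/s, tip=-0.0584 0.6391 0.1306 m, trq=11.1196 -12.7163 -2.7374 -2.0121 N·m.
t=0.7000 s (step 35): θ=0.5994 2.0716 1.0587 1.6827 rad, w=-0.2587 0.4006 -0.2978 -0.1521 rad/s, tip=-0.0256 0.6488 0.0931 m, trq=11.4219 -11.6641 -3.6140 -2.0858 N·m.
t=0.8000 s (step 40): θ=0.5764 2.1026 1.0336 1.6686 rad, w=-0.2007 0.2338 -0.2064 -0.1302 rad/s, tip=-0.0058 0.6545 0.0690 m, trq=11.5922 -10.8246 -4.2291 -2.1237 N·m.
t=0.9000 s (step 45): θ=0.5590 2.1206 1.0164 1.6568 rad, w=-0.1488 0.1361 -0.1414 -0.1074 rad/s, tip=0.0061 0.6583 0.0536 m, trq=11.6853 -10.2444 -4.6202 -2.1408 N·m.
t=1.0000 s (step 50): θ=0.5463 2.1312 1.0046 1.6471 rad, w=-0.1073 0.0794 -0.0960 -0.0878 rad/s, tip=0.0133 0.6611 0.0440 m, trq=11.7379 -9.8685 -4.8612 -2.1495 N·m.
t=1.1000 s (step 55): θ=0.5372 2.1373 0.9967 1.6391 rad, w=-0.0758 0.0468 -0.0644 -0.0718 rad/s, tip=0.0177 0.6632 0.0380 m, trq=11.7701 -9.6321 -5.0095 -2.1557 N·m.
t=1.2000 s (step 60): θ=0.5308 2.1410 0.9914 1.6326 rad, w=-0.0529 0.0280 -0.0426 -0.0589 rad/s, tip=0.0204 0.6648 0.0342 m, trq=11.7917 -9.4859 -5.1010 -2.1615 N·m.
t=1.3000 s (step 65): θ=0.5264 2.1432 0.9879 1.6273 rad, w=-0.0372 0.0167 -0.0287 -0.0475 rad/s, tip=0.0222 0.6661 0.0318 m, trq=11.8076 -9.3970 -5.1559 -2.1671 N·m.
t=1.4000 s (step 70): θ=0.5232 2.1445 0.9855 1.6230 rad, w=-0.0271 0.0094 -0.0209 -0.0377 rad/s, tip=0.0233 0.6671 0.0304 m, trq=11.8215 -9.3434 -5.1877 -2.1719 N·m.
t=1.5000 s (step 75): θ=0.5208 2.1451 0.9837 1.6197 rad, w=-0.0205 0.0048 -0.0162 -0.0299 rad/s, tip=0.0240 0.6679 0.0294 m, trq=11.8353 -9.3107 -5.2070 -2.1753 N·m.
t=1.6000 s (step 80): θ=0.5190 2.1455 0.9822 1.6170 rad, w=-0.0161 0.0019 -0.0130 -0.0240 rad/s, tip=0.0245 0.6685 0.0289 m, trq=11.8491 -9.2904 -5.2198 -2.1779 N·m.
t=1.7000 s (step 85): θ=0.5176 2.1456 0.9810 1.6148 rad, w=-0.0129 0.0003 -0.0107 -0.0195 rad/s, tip=0.0249 0.6691 0.0285 m, trq=11.8622 -9.2775 -5.2289 -2.1798 N·m.
t=1.8000 s (step 90): θ=0.5164 2.1456 0.9801 1.6130 rad, w=-0.0105 -0.0006 -0.0089 -0.0161 rad/s, tip=0.0252 0.6695 0.0283 m, trq=11.8740 -9.2692 -5.2355 -2.1814 N·m.
t=1.9000 s (step 95): θ=0.5155 2.1455 0.9793 1.6116 rad, w=-0.0086 -0.0011 -0.0075 -0.0134 rad/s, tip=0.0254 0.6699 0.0281 m, trq=11.8846 -9.2637 -5.2406 -2.1826 N·m.
t=1.9400 s (step 97): θ=0.5152 2.1454 0.9790 1.6110 rad, w=-0.0080 -0.0012 -0.0070 -0.0124 rad/s, tip=0.0254 0.6701 0.0281 m.
final tip position (m): 0.0254 0.6701 0.0281


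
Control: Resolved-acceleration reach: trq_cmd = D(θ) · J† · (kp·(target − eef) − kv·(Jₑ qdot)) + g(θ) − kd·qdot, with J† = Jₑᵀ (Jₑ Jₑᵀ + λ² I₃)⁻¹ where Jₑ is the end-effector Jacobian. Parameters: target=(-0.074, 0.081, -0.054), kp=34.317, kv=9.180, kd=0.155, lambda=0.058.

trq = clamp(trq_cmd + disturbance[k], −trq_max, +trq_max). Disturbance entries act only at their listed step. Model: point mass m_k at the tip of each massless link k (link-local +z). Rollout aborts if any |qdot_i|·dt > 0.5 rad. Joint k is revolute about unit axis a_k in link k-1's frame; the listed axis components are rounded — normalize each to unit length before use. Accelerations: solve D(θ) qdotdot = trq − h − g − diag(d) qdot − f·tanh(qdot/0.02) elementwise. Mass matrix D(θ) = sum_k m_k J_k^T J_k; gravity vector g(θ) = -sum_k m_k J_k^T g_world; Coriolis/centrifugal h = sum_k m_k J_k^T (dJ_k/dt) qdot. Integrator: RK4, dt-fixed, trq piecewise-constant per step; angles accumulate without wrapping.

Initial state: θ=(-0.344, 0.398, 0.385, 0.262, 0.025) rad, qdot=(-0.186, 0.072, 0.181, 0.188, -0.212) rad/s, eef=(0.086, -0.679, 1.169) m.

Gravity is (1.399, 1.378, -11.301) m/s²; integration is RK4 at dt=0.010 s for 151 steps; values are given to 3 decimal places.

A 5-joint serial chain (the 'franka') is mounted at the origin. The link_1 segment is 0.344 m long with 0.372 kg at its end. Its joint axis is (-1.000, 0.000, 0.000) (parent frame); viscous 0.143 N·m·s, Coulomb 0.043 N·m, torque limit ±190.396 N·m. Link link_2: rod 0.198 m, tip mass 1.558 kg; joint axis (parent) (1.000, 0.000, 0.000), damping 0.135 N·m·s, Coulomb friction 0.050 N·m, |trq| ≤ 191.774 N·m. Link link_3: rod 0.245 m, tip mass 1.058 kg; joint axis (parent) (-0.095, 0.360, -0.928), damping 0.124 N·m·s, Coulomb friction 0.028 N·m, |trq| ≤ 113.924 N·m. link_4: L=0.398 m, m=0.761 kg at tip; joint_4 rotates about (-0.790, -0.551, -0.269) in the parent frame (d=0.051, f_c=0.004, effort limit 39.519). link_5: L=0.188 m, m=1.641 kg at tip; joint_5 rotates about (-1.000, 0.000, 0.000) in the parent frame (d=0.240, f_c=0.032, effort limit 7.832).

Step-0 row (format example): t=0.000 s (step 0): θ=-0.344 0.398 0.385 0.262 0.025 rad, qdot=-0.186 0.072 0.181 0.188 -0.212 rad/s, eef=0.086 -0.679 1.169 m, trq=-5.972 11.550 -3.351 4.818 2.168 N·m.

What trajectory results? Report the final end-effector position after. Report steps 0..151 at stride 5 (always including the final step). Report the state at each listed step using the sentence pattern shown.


t=0.050 s (step 5): θ=-0.254 0.670 0.413 0.493 0.105 rad, qdot=2.476 8.262 0.400 7.627 2.788 rad/s, eef=0.083 -0.671 1.134 m, trq=-13.087 11.194 -4.283 5.896 2.224 N·m.
t=0.100 s (step 10): θ=-0.170 1.080 0.407 0.944 0.252 rad, qdot=0.662 7.559 -0.659 9.984 2.760 rad/s, eef=0.073 -0.630 1.040 m, trq=11.952 -8.797 -4.317 8.916 2.158 N·m.
t=0.150 s (step 15): θ=-0.190 1.404 0.341 1.461 0.371 rad, qdot=-1.425 5.369 -2.106 10.551 2.015 rad/s, eef=0.056 -0.565 0.904 m, trq=27.179 -21.398 -3.056 6.181 0.484 N·m.
t=0.200 s (step 20): θ=-0.303 1.615 0.167 1.994 0.452 rad, qdot=-2.982 3.073 -5.463 10.879 1.226 rad/s, eef=0.039 -0.488 0.752 m, trq=32.495 -23.908 -1.477 0.328 -1.533 N·m.
t=0.250 s (step 25): θ=-0.474 1.691 -0.400 2.615 0.465 rad, qdot=-3.620 -1.109 -24.480 17.162 -2.030 rad/s, eef=0.030 -0.418 0.607 m, trq=38.577 -18.616 1.847 -4.960 -2.721 N·m.
t=0.300 s (step 30): θ=-0.479 1.782 -1.216 3.242 -0.084 rad, qdot=1.159 5.644 1.619 1.368 -5.926 rad/s, eef=0.049 -0.429 0.553 m, trq=23.297 -5.471 -4.426 -15.511 -4.558 N·m.
t=0.350 s (step 35): θ=-0.425 2.102 -1.046 3.244 -0.319 rad, qdot=1.120 7.043 3.905 -0.314 -4.606 rad/s, eef=0.066 -0.420 0.489 m, trq=27.740 -4.078 -2.299 -10.365 -3.473 N·m.
t=0.400 s (step 40): θ=-0.360 2.478 -0.885 3.242 -0.543 rad, qdot=1.465 7.919 2.395 0.195 -4.033 rad/s, eef=0.068 -0.398 0.414 m, trq=25.086 -3.562 -0.777 -7.435 -2.532 N·m.
t=0.450 s (step 45): θ=-0.283 2.887 -0.800 3.251 -0.703 rad, qdot=1.589 8.380 1.000 0.128 -2.260 rad/s, eef=0.064 -0.364 0.335 m, trq=17.925 -4.078 0.103 -5.896 -2.116 N·m.
t=0.500 s (step 50): θ=-0.197 3.307 -0.789 3.252 -0.760 rad, qdot=1.950 8.295 -0.663 -0.139 0.099 rad/s, eef=0.057 -0.316 0.257 m, trq=9.353 -4.859 0.666 -5.085 -2.197 N·m.
t=0.550 s (step 55): θ=-0.083 3.706 -0.852 3.235 -0.698 rad, qdot=2.575 7.573 -1.585 -0.549 2.165 rad/s, eef=0.047 -0.253 0.187 m, trq=1.775 -7.055 1.091 -4.893 -2.599 N·m.
t=0.600 s (step 60): θ=0.048 4.056 -0.928 3.201 -0.580 rad, qdot=2.609 6.366 -1.385 -0.747 2.328 rad/s, eef=0.032 -0.180 0.126 m, trq=-4.119 -8.443 1.321 -4.424 -2.915 N·m.
t=0.650 s (step 65): θ=0.172 4.340 -0.992 3.166 -0.479 rad, qdot=2.305 5.036 -1.182 -0.648 1.684 rad/s, eef=0.013 -0.105 0.078 m, trq=-8.945 -6.952 1.004 -4.063 -3.112 N·m.
t=0.700 s (step 70): θ=0.278 4.562 -1.045 3.136 -0.410 rad, qdot=1.938 3.849 -0.911 -0.545 1.131 rad/s, eef=-0.005 -0.040 0.043 m, trq=-11.517 -4.729 0.421 -3.952 -3.217 N·m.
t=0.750 s (step 75): θ=0.368 4.728 -1.084 3.111 -0.363 rad, qdot=1.699 2.840 -0.609 -0.478 0.739 rad/s, eef=-0.022 0.011 0.019 m, trq=-11.475 -3.201 -0.091 -3.855 -3.208 N·m.
t=0.800 s (step 80): θ=0.451 4.849 -1.107 3.089 -0.336 rad, qdot=1.632 2.029 -0.322 -0.416 0.376 rad/s, eef=-0.036 0.048 0.002 m, trq=-12.112 -1.579 -0.604 -3.735 -3.117 N·m.
t=0.850 s (step 85): θ=0.532 4.934 -1.118 3.070 -0.325 rad, qdot=1.626 1.415 -0.100 -0.345 0.057 rad/s, eef=-0.047 0.073 -0.011 m, trq=-14.326 0.214 -1.142 -3.679 -3.023 N·m.
t=0.900 s (step 90): θ=0.613 4.993 -1.121 3.055 -0.327 rad, qdot=1.597 0.953 -0.007 -0.266 -0.092 rad/s, eef=-0.057 0.088 -0.022 m, trq=-17.181 1.769 -1.635 -3.722 -2.992 N·m.
t=0.950 s (step 95): θ=0.691 5.031 -1.121 3.044 -0.333 rad, qdot=1.524 0.618 0.015 -0.185 -0.161 rad/s, eef=-0.064 0.097 -0.032 m, trq=-19.609 2.783 -2.023 -3.853 -2.990 N·m.
t=1.000 s (step 100): θ=0.765 5.056 -1.121 3.037 -0.342 rad, qdot=1.416 0.384 0.028 -0.123 -0.186 rad/s, eef=-0.069 0.102 -0.041 m, trq=-21.366 3.301 -2.302 -4.002 -2.990 N·m.
t=1.050 s (step 105): θ=0.832 5.071 -1.121 3.032 -0.352 rad, qdot=1.286 0.217 0.028 -0.074 -0.184 rad/s, eef=-0.072 0.103 -0.048 m, trq=-22.515 3.460 -2.486 -4.142 -2.981 N·m.
t=1.100 s (step 110): θ=0.893 5.078 -1.120 3.030 -0.360 rad, qdot=1.143 0.098 0.024 -0.038 -0.168 rad/s, eef=-0.074 0.102 -0.054 m, trq=-23.180 3.382 -2.594 -4.260 -2.959 N·m.
t=1.150 s (step 115): θ=0.946 5.081 -1.120 3.029 -0.368 rad, qdot=0.995 0.014 0.024 -0.014 -0.147 rad/s, eef=-0.076 0.100 -0.058 m, trq=-23.482 3.157 -2.644 -4.350 -2.924 N·m.
t=1.200 s (step 120): θ=0.993 5.080 -1.119 3.029 -0.375 rad, qdot=0.853 -0.035 0.024 0.003 -0.134 rad/s, eef=-0.077 0.097 -0.062 m, trq=-23.484 2.809 -2.645 -4.406 -2.878 N·m.
t=1.250 s (step 125): θ=1.032 5.077 -1.118 3.030 -0.381 rad, qdot=0.717 -0.068 0.020 0.014 -0.119 rad/s, eef=-0.077 0.094 -0.064 m, trq=-23.334 2.437 -2.620 -4.439 -2.827 N·m.
t=1.300 s (step 130): θ=1.064 5.073 -1.118 3.031 -0.387 rad, qdot=0.589 -0.090 0.018 0.020 -0.102 rad/s, eef=-0.077 0.091 -0.066 m, trq=-23.102 2.080 -2.581 -4.456 -2.774 N·m.
t=1.350 s (step 135): θ=1.091 5.068 -1.117 3.032 -0.392 rad, qdot=0.470 -0.103 0.017 0.022 -0.087 rad/s, eef=-0.077 0.088 -0.067 m, trq=-22.820 1.749 -2.535 -4.462 -2.723 N·m.
t=1.400 s (step 140): θ=1.112 5.063 -1.117 3.033 -0.395 rad, qdot=0.362 -0.109 0.016 0.021 -0.073 rad/s, eef=-0.076 0.086 -0.067 m, trq=-22.516 1.451 -2.487 -4.459 -2.675 N·m.
t=1.450 s (step 145): θ=1.127 5.058 -1.116 3.034 -0.399 rad, qdot=0.264 -0.108 0.016 0.019 -0.059 rad/s, eef=-0.076 0.084 -0.067 m, trq=-22.211 1.189 -2.441 -4.451 -2.633 N·m.
t=1.500 s (step 150): θ=1.138 5.052 -1.116 3.035 -0.401 rad, qdot=0.178 -0.102 0.016 0.016 -0.047 rad/s, eef=-0.076 0.082 -0.066 m, trq=-21.919 0.966 -2.398 -4.441 -2.597 N·m.
t=1.510 s (step 151): θ=1.140 5.051 -1.116 3.035 -0.402 rad, qdot=0.162 -0.101 0.015 0.015 -0.045 rad/s, eef=-0.076 0.082 -0.066 m.
final eef position (m): -0.076 0.082 -0.066
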